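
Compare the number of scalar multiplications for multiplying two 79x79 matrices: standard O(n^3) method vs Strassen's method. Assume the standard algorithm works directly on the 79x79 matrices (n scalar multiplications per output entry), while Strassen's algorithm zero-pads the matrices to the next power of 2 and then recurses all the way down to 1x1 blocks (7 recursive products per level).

Matrix multiplication for 79x79 matrices:

Strassen's algorithm requires power-of-2 dimensions. Pad 79x79 to 128x128 (next power of 2).

Standard algorithm: 79^3 = 493039 multiplications
Strassen's algorithm: 7^(log2(128)) = 7^7 = 823543 multiplications
Difference: 493039 - 823543 = -330504 (Strassen uses MORE here due to padding overhead — for small or just-over-power-of-2 n, padding can outweigh the per-level savings)

Standard: 493039 multiplications (79^3). Strassen: 823543 multiplications (7^7, after padding to 128x128). Strassen reduces 8 recursive multiplications to 7 at each level.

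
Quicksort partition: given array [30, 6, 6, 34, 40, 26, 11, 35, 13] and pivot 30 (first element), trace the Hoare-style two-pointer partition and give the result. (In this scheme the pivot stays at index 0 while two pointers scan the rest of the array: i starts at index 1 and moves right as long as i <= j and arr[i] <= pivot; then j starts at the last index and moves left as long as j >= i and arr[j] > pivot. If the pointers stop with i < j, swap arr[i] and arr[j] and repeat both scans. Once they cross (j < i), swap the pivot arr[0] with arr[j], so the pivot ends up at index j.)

Hoare-style two-pointer partition with pivot = 30:

Initial array: [30, 6, 6, 34, 40, 26, 11, 35, 13]

Pointers start at i = 1, j = 8.
i stops at index 3 (arr[3]=34 > 30), j stops at index 8 (arr[8]=13 <= 30): swap arr[3] and arr[8], array becomes [30, 6, 6, 13, 40, 26, 11, 35, 34]
i stops at index 4 (arr[4]=40 > 30), j stops at index 6 (arr[6]=11 <= 30): swap arr[4] and arr[6], array becomes [30, 6, 6, 13, 11, 26, 40, 35, 34]
i ends at 6, j ends at 5: the pointers have crossed (j < i), so scanning stops.

Swap pivot arr[0] with arr[5] to place pivot at position 5: [26, 6, 6, 13, 11, 30, 40, 35, 34]
Pivot position: 5

After partitioning with pivot 30, the array becomes [26, 6, 6, 13, 11, 30, 40, 35, 34]. The pivot is placed at index 5. All elements to the left of the pivot are <= 30, and all elements to the right are > 30.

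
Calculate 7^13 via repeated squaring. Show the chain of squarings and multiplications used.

Computing 7^13 by squaring (build up from 7^1; each line after the first costs one multiplication):

7^1 = 7
7^2 = (7^1)^2 = 7^2 = 49
7^3 = 7 * 7^2 = 7 * 49 = 343
7^6 = (7^3)^2 = 343^2 = 117649
7^12 = (7^6)^2 = 117649^2 = 13841287201
7^13 = 7 * 7^12 = 7 * 13841287201 = 96889010407

Result: 96889010407
Multiplications needed: 5 (5 lines after 7^1)

7^13 = 96889010407. Using exponentiation by squaring, this requires 5 multiplications. The key idea: if the exponent is even, square the half-power; if odd, multiply by the base once.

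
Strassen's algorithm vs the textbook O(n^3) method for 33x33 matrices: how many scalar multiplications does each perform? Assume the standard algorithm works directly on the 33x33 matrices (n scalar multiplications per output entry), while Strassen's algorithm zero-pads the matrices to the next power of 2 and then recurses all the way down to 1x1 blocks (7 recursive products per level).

Matrix multiplication for 33x33 matrices:

Strassen's algorithm requires power-of-2 dimensions. Pad 33x33 to 64x64 (next power of 2).

Standard algorithm: 33^3 = 35937 multiplications
Strassen's algorithm: 7^(log2(64)) = 7^6 = 117649 multiplications
Difference: 35937 - 117649 = -81712 (Strassen uses MORE here due to padding overhead — for small or just-over-power-of-2 n, padding can outweigh the per-level savings)

Standard: 35937 multiplications (33^3). Strassen: 117649 multiplications (7^6, after padding to 64x64). Strassen reduces 8 recursive multiplications to 7 at each level.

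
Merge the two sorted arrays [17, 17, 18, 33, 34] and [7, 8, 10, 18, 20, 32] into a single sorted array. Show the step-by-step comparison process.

Merging process:

Compare 17 vs 7: take 7 from right. Merged: [7]
Compare 17 vs 8: take 8 from right. Merged: [7, 8]
Compare 17 vs 10: take 10 from right. Merged: [7, 8, 10]
Compare 17 vs 18: take 17 from left. Merged: [7, 8, 10, 17]
Compare 17 vs 18: take 17 from left. Merged: [7, 8, 10, 17, 17]
Compare 18 vs 18: take 18 from left. Merged: [7, 8, 10, 17, 17, 18]
Compare 33 vs 18: take 18 from right. Merged: [7, 8, 10, 17, 17, 18, 18]
Compare 33 vs 20: take 20 from right. Merged: [7, 8, 10, 17, 17, 18, 18, 20]
Compare 33 vs 32: take 32 from right. Merged: [7, 8, 10, 17, 17, 18, 18, 20, 32]
Append remaining from left: [33, 34]. Merged: [7, 8, 10, 17, 17, 18, 18, 20, 32, 33, 34]

Final merged array: [7, 8, 10, 17, 17, 18, 18, 20, 32, 33, 34]
Total comparisons: 9

The merged array is [7, 8, 10, 17, 17, 18, 18, 20, 32, 33, 34], requiring 9 comparisons. The merge step runs in O(n) time where n is the total number of elements.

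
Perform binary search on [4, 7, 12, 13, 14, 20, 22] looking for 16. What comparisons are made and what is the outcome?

Binary search for 16 in [4, 7, 12, 13, 14, 20, 22]:

lo=0, hi=6, mid=3, arr[mid]=13 -> 13 < 16, search right half
lo=4, hi=6, mid=5, arr[mid]=20 -> 20 > 16, search left half
lo=4, hi=4, mid=4, arr[mid]=14 -> 14 < 16, search right half
lo=5 > hi=4, target 16 not found

Binary search determines that 16 is not in the array after 3 comparisons. The search space was exhausted without finding the target.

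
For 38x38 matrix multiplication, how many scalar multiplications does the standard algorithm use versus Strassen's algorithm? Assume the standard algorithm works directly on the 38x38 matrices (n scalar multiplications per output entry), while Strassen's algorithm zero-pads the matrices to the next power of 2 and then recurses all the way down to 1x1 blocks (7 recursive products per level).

Matrix multiplication for 38x38 matrices:

Strassen's algorithm requires power-of-2 dimensions. Pad 38x38 to 64x64 (next power of 2).

Standard algorithm: 38^3 = 54872 multiplications
Strassen's algorithm: 7^(log2(64)) = 7^6 = 117649 multiplications
Difference: 54872 - 117649 = -62777 (Strassen uses MORE here due to padding overhead — for small or just-over-power-of-2 n, padding can outweigh the per-level savings)

Standard: 54872 multiplications (38^3). Strassen: 117649 multiplications (7^6, after padding to 64x64). Strassen reduces 8 recursive multiplications to 7 at each level.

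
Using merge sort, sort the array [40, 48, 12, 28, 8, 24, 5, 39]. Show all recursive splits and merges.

Merge sort trace:

Split: [40, 48, 12, 28, 8, 24, 5, 39] -> [40, 48, 12, 28] and [8, 24, 5, 39]
  Split: [40, 48, 12, 28] -> [40, 48] and [12, 28]
    Split: [40, 48] -> [40] and [48]
    Merge: [40] + [48] -> [40, 48]
    Split: [12, 28] -> [12] and [28]
    Merge: [12] + [28] -> [12, 28]
  Merge: [40, 48] + [12, 28] -> [12, 28, 40, 48]
  Split: [8, 24, 5, 39] -> [8, 24] and [5, 39]
    Split: [8, 24] -> [8] and [24]
    Merge: [8] + [24] -> [8, 24]
    Split: [5, 39] -> [5] and [39]
    Merge: [5] + [39] -> [5, 39]
  Merge: [8, 24] + [5, 39] -> [5, 8, 24, 39]
Merge: [12, 28, 40, 48] + [5, 8, 24, 39] -> [5, 8, 12, 24, 28, 39, 40, 48]

Final sorted array: [5, 8, 12, 24, 28, 39, 40, 48]

The merge sort proceeds by recursively splitting the array and merging sorted halves.
After all merges, the sorted array is [5, 8, 12, 24, 28, 39, 40, 48].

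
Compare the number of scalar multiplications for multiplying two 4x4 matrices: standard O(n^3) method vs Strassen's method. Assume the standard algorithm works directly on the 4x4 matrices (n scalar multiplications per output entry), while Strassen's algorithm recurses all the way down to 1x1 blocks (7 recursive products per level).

Matrix multiplication for 4x4 matrices:

Standard algorithm: 4^3 = 64 multiplications
Strassen's algorithm: 7^(log2(4)) = 7^2 = 49 multiplications
Savings: 64 - 49 = 15 multiplications

Standard: 64 multiplications (4^3). Strassen: 49 multiplications (7^2). Strassen reduces 8 recursive multiplications to 7 at each level.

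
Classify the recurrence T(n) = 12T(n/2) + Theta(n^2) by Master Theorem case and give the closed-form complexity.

Master Theorem for T(n) = 12T(n/2) + O(n^2):

a = 12, b = 2, c = 2
log_b(a) = log_2(12) = 3.5850

Case 1: c = 2 < log_2(12) = 3.5850
T(n) = O(n^(log_2 12))

For T(n) = 12T(n/2) + O(n^2): log_2(12) = 3.5850. This is Case 1 of the Master Theorem (c < log_b(a), work dominated by leaves), giving O(n^(log_2 12)).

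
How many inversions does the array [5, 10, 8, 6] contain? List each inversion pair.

Finding inversions in [5, 10, 8, 6]:

(1, 2): arr[1]=10 > arr[2]=8
(1, 3): arr[1]=10 > arr[3]=6
(2, 3): arr[2]=8 > arr[3]=6

Total inversions: 3

The array has 3 inversion(s): (1,2), (1,3), (2,3). Each pair (i,j) satisfies i < j and arr[i] > arr[j].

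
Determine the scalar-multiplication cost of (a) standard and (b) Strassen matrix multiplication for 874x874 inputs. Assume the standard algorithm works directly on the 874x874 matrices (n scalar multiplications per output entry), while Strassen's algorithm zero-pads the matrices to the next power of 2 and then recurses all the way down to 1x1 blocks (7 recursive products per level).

Matrix multiplication for 874x874 matrices:

Strassen's algorithm requires power-of-2 dimensions. Pad 874x874 to 1024x1024 (next power of 2).

Standard algorithm: 874^3 = 667627624 multiplications
Strassen's algorithm: 7^(log2(1024)) = 7^10 = 282475249 multiplications
Savings: 667627624 - 282475249 = 385152375 multiplications

Standard: 667627624 multiplications (874^3). Strassen: 282475249 multiplications (7^10, after padding to 1024x1024). Strassen reduces 8 recursive multiplications to 7 at each level.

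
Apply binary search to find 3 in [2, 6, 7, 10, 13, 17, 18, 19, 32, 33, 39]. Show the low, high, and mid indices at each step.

Binary search for 3 in [2, 6, 7, 10, 13, 17, 18, 19, 32, 33, 39]:

lo=0, hi=10, mid=5, arr[mid]=17 -> 17 > 3, search left half
lo=0, hi=4, mid=2, arr[mid]=7 -> 7 > 3, search left half
lo=0, hi=1, mid=0, arr[mid]=2 -> 2 < 3, search right half
lo=1, hi=1, mid=1, arr[mid]=6 -> 6 > 3, search left half
lo=1 > hi=0, target 3 not found

Binary search determines that 3 is not in the array after 4 comparisons. The search space was exhausted without finding the target.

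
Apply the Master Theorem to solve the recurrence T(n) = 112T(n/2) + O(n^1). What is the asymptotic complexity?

Master Theorem for T(n) = 112T(n/2) + O(n^1):

a = 112, b = 2, c = 1
log_b(a) = log_2(112) = 6.8074

Case 1: c = 1 < log_2(112) = 6.8074
T(n) = O(n^(log_2 112))

For T(n) = 112T(n/2) + O(n^1): log_2(112) = 6.8074. This is Case 1 of the Master Theorem (c < log_b(a), work dominated by leaves), giving O(n^(log_2 112)).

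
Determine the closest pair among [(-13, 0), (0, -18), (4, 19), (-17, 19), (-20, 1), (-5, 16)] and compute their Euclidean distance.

Computing all pairwise distances among 6 points:

d((-13, 0), (0, -18)) = 22.2036
d((-13, 0), (4, 19)) = 25.4951
d((-13, 0), (-17, 19)) = 19.4165
d((-13, 0), (-20, 1)) = 7.0711 <-- minimum
d((-13, 0), (-5, 16)) = 17.8885
d((0, -18), (4, 19)) = 37.2156
d((0, -18), (-17, 19)) = 40.7185
d((0, -18), (-20, 1)) = 27.5862
d((0, -18), (-5, 16)) = 34.3657
d((4, 19), (-17, 19)) = 21.0
d((4, 19), (-20, 1)) = 30.0
d((4, 19), (-5, 16)) = 9.4868
d((-17, 19), (-20, 1)) = 18.2483
d((-17, 19), (-5, 16)) = 12.3693
d((-20, 1), (-5, 16)) = 21.2132

Closest pair: (-13, 0) and (-20, 1) with distance 7.0711

The closest pair is (-13, 0) and (-20, 1) with Euclidean distance 7.0711. For 6 points, brute-force pairwise comparison is shown above. For large n, the divide-and-conquer algorithm (sort by x, recurse on halves, check the dividing strip) achieves O(n log n).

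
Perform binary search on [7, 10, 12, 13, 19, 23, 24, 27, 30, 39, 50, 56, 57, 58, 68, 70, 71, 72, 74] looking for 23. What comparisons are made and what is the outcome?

Binary search for 23 in [7, 10, 12, 13, 19, 23, 24, 27, 30, 39, 50, 56, 57, 58, 68, 70, 71, 72, 74]:

lo=0, hi=18, mid=9, arr[mid]=39 -> 39 > 23, search left half
lo=0, hi=8, mid=4, arr[mid]=19 -> 19 < 23, search right half
lo=5, hi=8, mid=6, arr[mid]=24 -> 24 > 23, search left half
lo=5, hi=5, mid=5, arr[mid]=23 -> Found target at index 5!

Binary search finds 23 at index 5 after 4 comparisons. The search repeatedly halves the search space by comparing with the middle element.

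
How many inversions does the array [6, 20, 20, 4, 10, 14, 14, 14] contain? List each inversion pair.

Finding inversions in [6, 20, 20, 4, 10, 14, 14, 14]:

(0, 3): arr[0]=6 > arr[3]=4
(1, 3): arr[1]=20 > arr[3]=4
(1, 4): arr[1]=20 > arr[4]=10
(1, 5): arr[1]=20 > arr[5]=14
(1, 6): arr[1]=20 > arr[6]=14
(1, 7): arr[1]=20 > arr[7]=14
(2, 3): arr[2]=20 > arr[3]=4
(2, 4): arr[2]=20 > arr[4]=10
(2, 5): arr[2]=20 > arr[5]=14
(2, 6): arr[2]=20 > arr[6]=14
(2, 7): arr[2]=20 > arr[7]=14

Total inversions: 11

The array has 11 inversion(s): (0,3), (1,3), (1,4), (1,5), (1,6), (1,7), (2,3), (2,4), (2,5), (2,6), (2,7). Each pair (i,j) satisfies i < j and arr[i] > arr[j].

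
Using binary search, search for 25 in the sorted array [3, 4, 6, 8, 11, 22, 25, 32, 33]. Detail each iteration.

Binary search for 25 in [3, 4, 6, 8, 11, 22, 25, 32, 33]:

lo=0, hi=8, mid=4, arr[mid]=11 -> 11 < 25, search right half
lo=5, hi=8, mid=6, arr[mid]=25 -> Found target at index 6!

Binary search finds 25 at index 6 after 2 comparisons. The search repeatedly halves the search space by comparing with the middle element.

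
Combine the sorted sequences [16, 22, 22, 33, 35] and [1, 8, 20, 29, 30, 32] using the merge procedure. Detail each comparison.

Merging process:

Compare 16 vs 1: take 1 from right. Merged: [1]
Compare 16 vs 8: take 8 from right. Merged: [1, 8]
Compare 16 vs 20: take 16 from left. Merged: [1, 8, 16]
Compare 22 vs 20: take 20 from right. Merged: [1, 8, 16, 20]
Compare 22 vs 29: take 22 from left. Merged: [1, 8, 16, 20, 22]
Compare 22 vs 29: take 22 from left. Merged: [1, 8, 16, 20, 22, 22]
Compare 33 vs 29: take 29 from right. Merged: [1, 8, 16, 20, 22, 22, 29]
Compare 33 vs 30: take 30 from right. Merged: [1, 8, 16, 20, 22, 22, 29, 30]
Compare 33 vs 32: take 32 from right. Merged: [1, 8, 16, 20, 22, 22, 29, 30, 32]
Append remaining from left: [33, 35]. Merged: [1, 8, 16, 20, 22, 22, 29, 30, 32, 33, 35]

Final merged array: [1, 8, 16, 20, 22, 22, 29, 30, 32, 33, 35]
Total comparisons: 9

The merged array is [1, 8, 16, 20, 22, 22, 29, 30, 32, 33, 35], requiring 9 comparisons. The merge step runs in O(n) time where n is the total number of elements.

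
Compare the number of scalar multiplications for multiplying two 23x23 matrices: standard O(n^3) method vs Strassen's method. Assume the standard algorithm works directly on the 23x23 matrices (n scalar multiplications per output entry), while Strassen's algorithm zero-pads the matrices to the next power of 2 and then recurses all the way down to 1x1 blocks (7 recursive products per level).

Matrix multiplication for 23x23 matrices:

Strassen's algorithm requires power-of-2 dimensions. Pad 23x23 to 32x32 (next power of 2).

Standard algorithm: 23^3 = 12167 multiplications
Strassen's algorithm: 7^(log2(32)) = 7^5 = 16807 multiplications
Difference: 12167 - 16807 = -4640 (Strassen uses MORE here due to padding overhead — for small or just-over-power-of-2 n, padding can outweigh the per-level savings)

Standard: 12167 multiplications (23^3). Strassen: 16807 multiplications (7^5, after padding to 32x32). Strassen reduces 8 recursive multiplications to 7 at each level.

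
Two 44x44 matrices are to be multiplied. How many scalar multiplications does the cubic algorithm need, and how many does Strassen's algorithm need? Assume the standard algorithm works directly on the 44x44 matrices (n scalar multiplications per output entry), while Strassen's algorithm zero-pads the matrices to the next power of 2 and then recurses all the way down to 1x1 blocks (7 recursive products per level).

Matrix multiplication for 44x44 matrices:

Strassen's algorithm requires power-of-2 dimensions. Pad 44x44 to 64x64 (next power of 2).

Standard algorithm: 44^3 = 85184 multiplications
Strassen's algorithm: 7^(log2(64)) = 7^6 = 117649 multiplications
Difference: 85184 - 117649 = -32465 (Strassen uses MORE here due to padding overhead — for small or just-over-power-of-2 n, padding can outweigh the per-level savings)

Standard: 85184 multiplications (44^3). Strassen: 117649 multiplications (7^6, after padding to 64x64). Strassen reduces 8 recursive multiplications to 7 at each level.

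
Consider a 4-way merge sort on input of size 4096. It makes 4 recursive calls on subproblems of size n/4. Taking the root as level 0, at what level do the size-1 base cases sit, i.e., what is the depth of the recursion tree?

For divide and conquer with division factor 4:

Problem sizes at each level:
Level 0: 4096
Level 1: 1024
Level 2: 256
Level 3: 64
Level 4: 16
Level 5: 4
Level 6: 1

The root is level 0 and the size-1 base case is level 6 (the tree spans levels 0 through 6, i.e. 7 levels counting the root), so the depth is the number of divisions: log_4(4096) = 6

The recursion tree depth is log_4(4096) = 6. At each level, the problem size is divided by 4, so it takes 6 divisions to reduce to a base case of size 1. The algorithm makes 4 recursive calls at each level.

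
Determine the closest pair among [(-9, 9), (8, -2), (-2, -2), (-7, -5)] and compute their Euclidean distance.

Computing all pairwise distances among 4 points:

d((-9, 9), (8, -2)) = 20.2485
d((-9, 9), (-2, -2)) = 13.0384
d((-9, 9), (-7, -5)) = 14.1421
d((8, -2), (-2, -2)) = 10.0
d((8, -2), (-7, -5)) = 15.2971
d((-2, -2), (-7, -5)) = 5.831 <-- minimum

Closest pair: (-2, -2) and (-7, -5) with distance 5.831

The closest pair is (-2, -2) and (-7, -5) with Euclidean distance 5.831. For 4 points, brute-force pairwise comparison is shown above. For large n, the divide-and-conquer algorithm (sort by x, recurse on halves, check the dividing strip) achieves O(n log n).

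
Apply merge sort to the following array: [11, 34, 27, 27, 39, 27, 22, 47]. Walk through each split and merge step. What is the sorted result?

Merge sort trace:

Split: [11, 34, 27, 27, 39, 27, 22, 47] -> [11, 34, 27, 27] and [39, 27, 22, 47]
  Split: [11, 34, 27, 27] -> [11, 34] and [27, 27]
    Split: [11, 34] -> [11] and [34]
    Merge: [11] + [34] -> [11, 34]
    Split: [27, 27] -> [27] and [27]
    Merge: [27] + [27] -> [27, 27]
  Merge: [11, 34] + [27, 27] -> [11, 27, 27, 34]
  Split: [39, 27, 22, 47] -> [39, 27] and [22, 47]
    Split: [39, 27] -> [39] and [27]
    Merge: [39] + [27] -> [27, 39]
    Split: [22, 47] -> [22] and [47]
    Merge: [22] + [47] -> [22, 47]
  Merge: [27, 39] + [22, 47] -> [22, 27, 39, 47]
Merge: [11, 27, 27, 34] + [22, 27, 39, 47] -> [11, 22, 27, 27, 27, 34, 39, 47]

Final sorted array: [11, 22, 27, 27, 27, 34, 39, 47]

The merge sort proceeds by recursively splitting the array and merging sorted halves.
After all merges, the sorted array is [11, 22, 27, 27, 27, 34, 39, 47].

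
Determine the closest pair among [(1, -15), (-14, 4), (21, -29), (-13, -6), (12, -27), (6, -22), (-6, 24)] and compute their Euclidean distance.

Computing all pairwise distances among 7 points:

d((1, -15), (-14, 4)) = 24.2074
d((1, -15), (21, -29)) = 24.4131
d((1, -15), (-13, -6)) = 16.6433
d((1, -15), (12, -27)) = 16.2788
d((1, -15), (6, -22)) = 8.6023
d((1, -15), (-6, 24)) = 39.6232
d((-14, 4), (21, -29)) = 48.1041
d((-14, 4), (-13, -6)) = 10.0499
d((-14, 4), (12, -27)) = 40.4599
d((-14, 4), (6, -22)) = 32.8024
d((-14, 4), (-6, 24)) = 21.5407
d((21, -29), (-13, -6)) = 41.0488
d((21, -29), (12, -27)) = 9.2195
d((21, -29), (6, -22)) = 16.5529
d((21, -29), (-6, 24)) = 59.4811
d((-13, -6), (12, -27)) = 32.6497
d((-13, -6), (6, -22)) = 24.8395
d((-13, -6), (-6, 24)) = 30.8058
d((12, -27), (6, -22)) = 7.8102 <-- minimum
d((12, -27), (-6, 24)) = 54.0833
d((6, -22), (-6, 24)) = 47.5395

Closest pair: (12, -27) and (6, -22) with distance 7.8102

The closest pair is (12, -27) and (6, -22) with Euclidean distance 7.8102. For 7 points, brute-force pairwise comparison is shown above. For large n, the divide-and-conquer algorithm (sort by x, recurse on halves, check the dividing strip) achieves O(n log n).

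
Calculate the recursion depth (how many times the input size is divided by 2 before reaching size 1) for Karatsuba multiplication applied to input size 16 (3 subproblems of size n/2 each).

For divide and conquer with division factor 2:

Problem sizes at each level:
Level 0: 16
Level 1: 8
Level 2: 4
Level 3: 2
Level 4: 1

The root is level 0 and the size-1 base case is level 4 (the tree spans levels 0 through 4, i.e. 5 levels counting the root), so the depth is the number of divisions: log_2(16) = 4

The recursion tree depth is log_2(16) = 4. At each level, the problem size is divided by 2, so it takes 4 divisions to reduce to a base case of size 1. The algorithm makes 3 recursive calls at each level.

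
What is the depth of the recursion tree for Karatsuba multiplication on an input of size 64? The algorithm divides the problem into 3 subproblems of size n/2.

For divide and conquer with division factor 2:

Problem sizes at each level:
Level 0: 64
Level 1: 32
Level 2: 16
Level 3: 8
Level 4: 4
Level 5: 2
Level 6: 1

The root is level 0 and the size-1 base case is level 6 (the tree spans levels 0 through 6, i.e. 7 levels counting the root), so the depth is the number of divisions: log_2(64) = 6

The recursion tree depth is log_2(64) = 6. At each level, the problem size is divided by 2, so it takes 6 divisions to reduce to a base case of size 1. The algorithm makes 3 recursive calls at each level.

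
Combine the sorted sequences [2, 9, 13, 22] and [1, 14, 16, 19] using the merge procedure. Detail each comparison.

Merging process:

Compare 2 vs 1: take 1 from right. Merged: [1]
Compare 2 vs 14: take 2 from left. Merged: [1, 2]
Compare 9 vs 14: take 9 from left. Merged: [1, 2, 9]
Compare 13 vs 14: take 13 from left. Merged: [1, 2, 9, 13]
Compare 22 vs 14: take 14 from right. Merged: [1, 2, 9, 13, 14]
Compare 22 vs 16: take 16 from right. Merged: [1, 2, 9, 13, 14, 16]
Compare 22 vs 19: take 19 from right. Merged: [1, 2, 9, 13, 14, 16, 19]
Append remaining from left: [22]. Merged: [1, 2, 9, 13, 14, 16, 19, 22]

Final merged array: [1, 2, 9, 13, 14, 16, 19, 22]
Total comparisons: 7

The merged array is [1, 2, 9, 13, 14, 16, 19, 22], requiring 7 comparisons. The merge step runs in O(n) time where n is the total number of elements.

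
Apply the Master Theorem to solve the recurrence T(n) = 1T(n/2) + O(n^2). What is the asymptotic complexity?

Master Theorem for T(n) = 1T(n/2) + O(n^2):

a = 1, b = 2, c = 2
log_b(a) = log_2(1) = 0.0000

Case 3: c = 2 > log_2(1) = 0.0000
T(n) = O(n^2) = O(n^2)

For T(n) = 1T(n/2) + O(n^2): log_2(1) = 0.0000. This is Case 3 of the Master Theorem (c > log_b(a), work dominated by root), giving O(n^2).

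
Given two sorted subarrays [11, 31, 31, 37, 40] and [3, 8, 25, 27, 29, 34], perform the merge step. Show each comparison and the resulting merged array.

Merging process:

Compare 11 vs 3: take 3 from right. Merged: [3]
Compare 11 vs 8: take 8 from right. Merged: [3, 8]
Compare 11 vs 25: take 11 from left. Merged: [3, 8, 11]
Compare 31 vs 25: take 25 from right. Merged: [3, 8, 11, 25]
Compare 31 vs 27: take 27 from right. Merged: [3, 8, 11, 25, 27]
Compare 31 vs 29: take 29 from right. Merged: [3, 8, 11, 25, 27, 29]
Compare 31 vs 34: take 31 from left. Merged: [3, 8, 11, 25, 27, 29, 31]
Compare 31 vs 34: take 31 from left. Merged: [3, 8, 11, 25, 27, 29, 31, 31]
Compare 37 vs 34: take 34 from right. Merged: [3, 8, 11, 25, 27, 29, 31, 31, 34]
Append remaining from left: [37, 40]. Merged: [3, 8, 11, 25, 27, 29, 31, 31, 34, 37, 40]

Final merged array: [3, 8, 11, 25, 27, 29, 31, 31, 34, 37, 40]
Total comparisons: 9

The merged array is [3, 8, 11, 25, 27, 29, 31, 31, 34, 37, 40], requiring 9 comparisons. The merge step runs in O(n) time where n is the total number of elements.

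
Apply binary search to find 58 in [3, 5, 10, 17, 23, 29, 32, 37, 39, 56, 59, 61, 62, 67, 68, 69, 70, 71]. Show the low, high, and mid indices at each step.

Binary search for 58 in [3, 5, 10, 17, 23, 29, 32, 37, 39, 56, 59, 61, 62, 67, 68, 69, 70, 71]:

lo=0, hi=17, mid=8, arr[mid]=39 -> 39 < 58, search right half
lo=9, hi=17, mid=13, arr[mid]=67 -> 67 > 58, search left half
lo=9, hi=12, mid=10, arr[mid]=59 -> 59 > 58, search left half
lo=9, hi=9, mid=9, arr[mid]=56 -> 56 < 58, search right half
lo=10 > hi=9, target 58 not found

Binary search determines that 58 is not in the array after 4 comparisons. The search space was exhausted without finding the target.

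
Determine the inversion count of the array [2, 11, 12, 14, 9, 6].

Finding inversions in [2, 11, 12, 14, 9, 6]:

(1, 4): arr[1]=11 > arr[4]=9
(1, 5): arr[1]=11 > arr[5]=6
(2, 4): arr[2]=12 > arr[4]=9
(2, 5): arr[2]=12 > arr[5]=6
(3, 4): arr[3]=14 > arr[4]=9
(3, 5): arr[3]=14 > arr[5]=6
(4, 5): arr[4]=9 > arr[5]=6

Total inversions: 7

The array has 7 inversion(s): (1,4), (1,5), (2,4), (2,5), (3,4), (3,5), (4,5). Each pair (i,j) satisfies i < j and arr[i] > arr[j].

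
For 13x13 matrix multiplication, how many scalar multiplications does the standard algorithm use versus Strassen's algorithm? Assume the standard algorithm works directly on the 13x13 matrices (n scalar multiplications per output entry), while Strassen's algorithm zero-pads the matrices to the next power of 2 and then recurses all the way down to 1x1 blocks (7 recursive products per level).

Matrix multiplication for 13x13 matrices:

Strassen's algorithm requires power-of-2 dimensions. Pad 13x13 to 16x16 (next power of 2).

Standard algorithm: 13^3 = 2197 multiplications
Strassen's algorithm: 7^(log2(16)) = 7^4 = 2401 multiplications
Difference: 2197 - 2401 = -204 (Strassen uses MORE here due to padding overhead — for small or just-over-power-of-2 n, padding can outweigh the per-level savings)

Standard: 2197 multiplications (13^3). Strassen: 2401 multiplications (7^4, after padding to 16x16). Strassen reduces 8 recursive multiplications to 7 at each level.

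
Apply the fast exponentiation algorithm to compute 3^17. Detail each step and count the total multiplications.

Computing 3^17 by squaring (build up from 3^1; each line after the first costs one multiplication):

3^1 = 3
3^2 = (3^1)^2 = 3^2 = 9
3^4 = (3^2)^2 = 9^2 = 81
3^8 = (3^4)^2 = 81^2 = 6561
3^16 = (3^8)^2 = 6561^2 = 43046721
3^17 = 3 * 3^16 = 3 * 43046721 = 129140163

Result: 129140163
Multiplications needed: 5 (5 lines after 3^1)

3^17 = 129140163. Using exponentiation by squaring, this requires 5 multiplications. The key idea: if the exponent is even, square the half-power; if odd, multiply by the base once.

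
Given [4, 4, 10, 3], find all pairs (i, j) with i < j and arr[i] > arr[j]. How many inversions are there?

Finding inversions in [4, 4, 10, 3]:

(0, 3): arr[0]=4 > arr[3]=3
(1, 3): arr[1]=4 > arr[3]=3
(2, 3): arr[2]=10 > arr[3]=3

Total inversions: 3

The array has 3 inversion(s): (0,3), (1,3), (2,3). Each pair (i,j) satisfies i < j and arr[i] > arr[j].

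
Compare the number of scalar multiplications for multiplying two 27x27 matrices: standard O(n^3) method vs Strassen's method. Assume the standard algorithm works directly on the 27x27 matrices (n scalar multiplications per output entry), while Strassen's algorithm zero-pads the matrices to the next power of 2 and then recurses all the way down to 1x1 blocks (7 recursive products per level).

Matrix multiplication for 27x27 matrices:

Strassen's algorithm requires power-of-2 dimensions. Pad 27x27 to 32x32 (next power of 2).

Standard algorithm: 27^3 = 19683 multiplications
Strassen's algorithm: 7^(log2(32)) = 7^5 = 16807 multiplications
Savings: 19683 - 16807 = 2876 multiplications

Standard: 19683 multiplications (27^3). Strassen: 16807 multiplications (7^5, after padding to 32x32). Strassen reduces 8 recursive multiplications to 7 at each level.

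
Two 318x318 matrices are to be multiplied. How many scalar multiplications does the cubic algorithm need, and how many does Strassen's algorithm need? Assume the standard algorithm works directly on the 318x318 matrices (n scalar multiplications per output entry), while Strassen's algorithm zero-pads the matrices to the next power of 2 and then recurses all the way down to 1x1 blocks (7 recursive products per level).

Matrix multiplication for 318x318 matrices:

Strassen's algorithm requires power-of-2 dimensions. Pad 318x318 to 512x512 (next power of 2).

Standard algorithm: 318^3 = 32157432 multiplications
Strassen's algorithm: 7^(log2(512)) = 7^9 = 40353607 multiplications
Difference: 32157432 - 40353607 = -8196175 (Strassen uses MORE here due to padding overhead — for small or just-over-power-of-2 n, padding can outweigh the per-level savings)

Standard: 32157432 multiplications (318^3). Strassen: 40353607 multiplications (7^9, after padding to 512x512). Strassen reduces 8 recursive multiplications to 7 at each level.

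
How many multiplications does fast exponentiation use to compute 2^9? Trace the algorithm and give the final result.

Computing 2^9 by squaring (build up from 2^1; each line after the first costs one multiplication):

2^1 = 2
2^2 = (2^1)^2 = 2^2 = 4
2^4 = (2^2)^2 = 4^2 = 16
2^8 = (2^4)^2 = 16^2 = 256
2^9 = 2 * 2^8 = 2 * 256 = 512

Result: 512
Multiplications needed: 4 (4 lines after 2^1)

2^9 = 512. Using exponentiation by squaring, this requires 4 multiplications. The key idea: if the exponent is even, square the half-power; if odd, multiply by the base once.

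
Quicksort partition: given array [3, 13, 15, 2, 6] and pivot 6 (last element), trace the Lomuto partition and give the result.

Lomuto partition with pivot = 6:

Initial array: [3, 13, 15, 2, 6]

arr[0]=3 <= 6: swap with position 0, array becomes [3, 13, 15, 2, 6]
arr[1]=13 > 6: no swap
arr[2]=15 > 6: no swap
arr[3]=2 <= 6: swap with position 1, array becomes [3, 2, 15, 13, 6]

Place pivot at position 2: [3, 2, 6, 13, 15]
Pivot position: 2

After partitioning with pivot 6, the array becomes [3, 2, 6, 13, 15]. The pivot is placed at index 2. All elements to the left of the pivot are <= 6, and all elements to the right are > 6.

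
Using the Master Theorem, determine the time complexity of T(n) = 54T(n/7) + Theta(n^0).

Master Theorem for T(n) = 54T(n/7) + O(n^0):

a = 54, b = 7, c = 0
log_b(a) = log_7(54) = 2.0499

Case 1: c = 0 < log_7(54) = 2.0499
T(n) = O(n^(log_7 54))

For T(n) = 54T(n/7) + O(n^0): log_7(54) = 2.0499. This is Case 1 of the Master Theorem (c < log_b(a), work dominated by leaves), giving O(n^(log_7 54)).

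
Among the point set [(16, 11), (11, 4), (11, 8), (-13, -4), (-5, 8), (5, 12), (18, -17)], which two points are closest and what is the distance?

Computing all pairwise distances among 7 points:

d((16, 11), (11, 4)) = 8.6023
d((16, 11), (11, 8)) = 5.831
d((16, 11), (-13, -4)) = 32.6497
d((16, 11), (-5, 8)) = 21.2132
d((16, 11), (5, 12)) = 11.0454
d((16, 11), (18, -17)) = 28.0713
d((11, 4), (11, 8)) = 4.0 <-- minimum
d((11, 4), (-13, -4)) = 25.2982
d((11, 4), (-5, 8)) = 16.4924
d((11, 4), (5, 12)) = 10.0
d((11, 4), (18, -17)) = 22.1359
d((11, 8), (-13, -4)) = 26.8328
d((11, 8), (-5, 8)) = 16.0
d((11, 8), (5, 12)) = 7.2111
d((11, 8), (18, -17)) = 25.9615
d((-13, -4), (-5, 8)) = 14.4222
d((-13, -4), (5, 12)) = 24.0832
d((-13, -4), (18, -17)) = 33.6155
d((-5, 8), (5, 12)) = 10.7703
d((-5, 8), (18, -17)) = 33.9706
d((5, 12), (18, -17)) = 31.7805

Closest pair: (11, 4) and (11, 8) with distance 4.0

The closest pair is (11, 4) and (11, 8) with Euclidean distance 4.0. For 7 points, brute-force pairwise comparison is shown above. For large n, the divide-and-conquer algorithm (sort by x, recurse on halves, check the dividing strip) achieves O(n log n).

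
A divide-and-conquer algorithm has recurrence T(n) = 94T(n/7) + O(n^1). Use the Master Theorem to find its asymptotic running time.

Master Theorem for T(n) = 94T(n/7) + O(n^1):

a = 94, b = 7, c = 1
log_b(a) = log_7(94) = 2.3348

Case 1: c = 1 < log_7(94) = 2.3348
T(n) = O(n^(log_7 94))

For T(n) = 94T(n/7) + O(n^1): log_7(94) = 2.3348. This is Case 1 of the Master Theorem (c < log_b(a), work dominated by leaves), giving O(n^(log_7 94)).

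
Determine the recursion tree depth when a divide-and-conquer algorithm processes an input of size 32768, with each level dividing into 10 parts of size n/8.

For divide and conquer with division factor 8:

Problem sizes at each level:
Level 0: 32768
Level 1: 4096
Level 2: 512
Level 3: 64
Level 4: 8
Level 5: 1

The root is level 0 and the size-1 base case is level 5 (the tree spans levels 0 through 5, i.e. 6 levels counting the root), so the depth is the number of divisions: log_8(32768) = 5

The recursion tree depth is log_8(32768) = 5. At each level, the problem size is divided by 8, so it takes 5 divisions to reduce to a base case of size 1. The algorithm makes 10 recursive calls at each level.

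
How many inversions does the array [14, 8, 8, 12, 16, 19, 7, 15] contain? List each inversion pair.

Finding inversions in [14, 8, 8, 12, 16, 19, 7, 15]:

(0, 1): arr[0]=14 > arr[1]=8
(0, 2): arr[0]=14 > arr[2]=8
(0, 3): arr[0]=14 > arr[3]=12
(0, 6): arr[0]=14 > arr[6]=7
(1, 6): arr[1]=8 > arr[6]=7
(2, 6): arr[2]=8 > arr[6]=7
(3, 6): arr[3]=12 > arr[6]=7
(4, 6): arr[4]=16 > arr[6]=7
(4, 7): arr[4]=16 > arr[7]=15
(5, 6): arr[5]=19 > arr[6]=7
(5, 7): arr[5]=19 > arr[7]=15

Total inversions: 11

The array has 11 inversion(s): (0,1), (0,2), (0,3), (0,6), (1,6), (2,6), (3,6), (4,6), (4,7), (5,6), (5,7). Each pair (i,j) satisfies i < j and arr[i] > arr[j].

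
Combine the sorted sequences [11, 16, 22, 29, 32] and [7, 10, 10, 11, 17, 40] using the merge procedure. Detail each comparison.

Merging process:

Compare 11 vs 7: take 7 from right. Merged: [7]
Compare 11 vs 10: take 10 from right. Merged: [7, 10]
Compare 11 vs 10: take 10 from right. Merged: [7, 10, 10]
Compare 11 vs 11: take 11 from left. Merged: [7, 10, 10, 11]
Compare 16 vs 11: take 11 from right. Merged: [7, 10, 10, 11, 11]
Compare 16 vs 17: take 16 from left. Merged: [7, 10, 10, 11, 11, 16]
Compare 22 vs 17: take 17 from right. Merged: [7, 10, 10, 11, 11, 16, 17]
Compare 22 vs 40: take 22 from left. Merged: [7, 10, 10, 11, 11, 16, 17, 22]
Compare 29 vs 40: take 29 from left. Merged: [7, 10, 10, 11, 11, 16, 17, 22, 29]
Compare 32 vs 40: take 32 from left. Merged: [7, 10, 10, 11, 11, 16, 17, 22, 29, 32]
Append remaining from right: [40]. Merged: [7, 10, 10, 11, 11, 16, 17, 22, 29, 32, 40]

Final merged array: [7, 10, 10, 11, 11, 16, 17, 22, 29, 32, 40]
Total comparisons: 10

The merged array is [7, 10, 10, 11, 11, 16, 17, 22, 29, 32, 40], requiring 10 comparisons. The merge step runs in O(n) time where n is the total number of elements.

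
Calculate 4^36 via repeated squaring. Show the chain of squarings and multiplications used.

Computing 4^36 by squaring (build up from 4^1; each line after the first costs one multiplication):

4^1 = 4
4^2 = (4^1)^2 = 4^2 = 16
4^4 = (4^2)^2 = 16^2 = 256
4^8 = (4^4)^2 = 256^2 = 65536
4^9 = 4 * 4^8 = 4 * 65536 = 262144
4^18 = (4^9)^2 = 262144^2 = 68719476736
4^36 = (4^18)^2 = 68719476736^2 = 4722366482869645213696

Result: 4722366482869645213696
Multiplications needed: 6 (6 lines after 4^1)

4^36 = 4722366482869645213696. Using exponentiation by squaring, this requires 6 multiplications. The key idea: if the exponent is even, square the half-power; if odd, multiply by the base once.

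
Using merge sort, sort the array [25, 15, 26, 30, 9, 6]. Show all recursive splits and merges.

Merge sort trace:

Split: [25, 15, 26, 30, 9, 6] -> [25, 15, 26] and [30, 9, 6]
  Split: [25, 15, 26] -> [25] and [15, 26]
    Split: [15, 26] -> [15] and [26]
    Merge: [15] + [26] -> [15, 26]
  Merge: [25] + [15, 26] -> [15, 25, 26]
  Split: [30, 9, 6] -> [30] and [9, 6]
    Split: [9, 6] -> [9] and [6]
    Merge: [9] + [6] -> [6, 9]
  Merge: [30] + [6, 9] -> [6, 9, 30]
Merge: [15, 25, 26] + [6, 9, 30] -> [6, 9, 15, 25, 26, 30]

Final sorted array: [6, 9, 15, 25, 26, 30]

The merge sort proceeds by recursively splitting the array and merging sorted halves.
After all merges, the sorted array is [6, 9, 15, 25, 26, 30].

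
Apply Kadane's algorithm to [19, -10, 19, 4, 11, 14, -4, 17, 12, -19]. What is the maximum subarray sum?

Using Kadane's algorithm on [19, -10, 19, 4, 11, 14, -4, 17, 12, -19]:

Scanning through the array:
Position 1 (value -10): max_ending_here = 9, max_so_far = 19
Position 2 (value 19): max_ending_here = 28, max_so_far = 28
Position 3 (value 4): max_ending_here = 32, max_so_far = 32
Position 4 (value 11): max_ending_here = 43, max_so_far = 43
Position 5 (value 14): max_ending_here = 57, max_so_far = 57
Position 6 (value -4): max_ending_here = 53, max_so_far = 57
Position 7 (value 17): max_ending_here = 70, max_so_far = 70
Position 8 (value 12): max_ending_here = 82, max_so_far = 82
Position 9 (value -19): max_ending_here = 63, max_so_far = 82

Maximum subarray: [19, -10, 19, 4, 11, 14, -4, 17, 12]
Maximum sum: 82

The maximum subarray is [19, -10, 19, 4, 11, 14, -4, 17, 12] with sum 82. This subarray runs from index 0 to index 8.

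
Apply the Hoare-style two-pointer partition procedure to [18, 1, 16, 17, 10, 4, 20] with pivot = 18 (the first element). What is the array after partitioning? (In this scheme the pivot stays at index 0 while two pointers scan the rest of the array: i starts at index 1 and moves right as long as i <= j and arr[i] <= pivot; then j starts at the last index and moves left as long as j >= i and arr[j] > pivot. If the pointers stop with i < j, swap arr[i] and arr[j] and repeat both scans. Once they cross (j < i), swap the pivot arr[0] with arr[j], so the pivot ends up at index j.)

Hoare-style two-pointer partition with pivot = 18:

Initial array: [18, 1, 16, 17, 10, 4, 20]

Pointers start at i = 1, j = 6.
i ends at 6, j ends at 5: the pointers have crossed (j < i), so scanning stops.

Swap pivot arr[0] with arr[5] to place pivot at position 5: [4, 1, 16, 17, 10, 18, 20]
Pivot position: 5

After partitioning with pivot 18, the array becomes [4, 1, 16, 17, 10, 18, 20]. The pivot is placed at index 5. All elements to the left of the pivot are <= 18, and all elements to the right are > 18.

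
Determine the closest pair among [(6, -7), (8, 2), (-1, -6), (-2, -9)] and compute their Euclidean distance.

Computing all pairwise distances among 4 points:

d((6, -7), (8, 2)) = 9.2195
d((6, -7), (-1, -6)) = 7.0711
d((6, -7), (-2, -9)) = 8.2462
d((8, 2), (-1, -6)) = 12.0416
d((8, 2), (-2, -9)) = 14.8661
d((-1, -6), (-2, -9)) = 3.1623 <-- minimum

Closest pair: (-1, -6) and (-2, -9) with distance 3.1623

The closest pair is (-1, -6) and (-2, -9) with Euclidean distance 3.1623. For 4 points, brute-force pairwise comparison is shown above. For large n, the divide-and-conquer algorithm (sort by x, recurse on halves, check the dividing strip) achieves O(n log n).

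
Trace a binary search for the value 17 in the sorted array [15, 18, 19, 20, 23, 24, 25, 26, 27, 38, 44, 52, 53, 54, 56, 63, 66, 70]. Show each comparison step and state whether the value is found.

Binary search for 17 in [15, 18, 19, 20, 23, 24, 25, 26, 27, 38, 44, 52, 53, 54, 56, 63, 66, 70]:

lo=0, hi=17, mid=8, arr[mid]=27 -> 27 > 17, search left half
lo=0, hi=7, mid=3, arr[mid]=20 -> 20 > 17, search left half
lo=0, hi=2, mid=1, arr[mid]=18 -> 18 > 17, search left half
lo=0, hi=0, mid=0, arr[mid]=15 -> 15 < 17, search right half
lo=1 > hi=0, target 17 not found

Binary search determines that 17 is not in the array after 4 comparisons. The search space was exhausted without finding the target.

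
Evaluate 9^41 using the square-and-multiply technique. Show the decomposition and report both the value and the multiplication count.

Computing 9^41 by squaring (build up from 9^1; each line after the first costs one multiplication):

9^1 = 9
9^2 = (9^1)^2 = 9^2 = 81
9^4 = (9^2)^2 = 81^2 = 6561
9^5 = 9 * 9^4 = 9 * 6561 = 59049
9^10 = (9^5)^2 = 59049^2 = 3486784401
9^20 = (9^10)^2 = 3486784401^2 = 12157665459056928801
9^40 = (9^20)^2 = 12157665459056928801^2 = 147808829414345923316083210206383297601
9^41 = 9 * 9^40 = 9 * 147808829414345923316083210206383297601 = 1330279464729113309844748891857449678409

Result: 1330279464729113309844748891857449678409
Multiplications needed: 7 (7 lines after 9^1)

9^41 = 1330279464729113309844748891857449678409. Using exponentiation by squaring, this requires 7 multiplications. The key idea: if the exponent is even, square the half-power; if odd, multiply by the base once.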